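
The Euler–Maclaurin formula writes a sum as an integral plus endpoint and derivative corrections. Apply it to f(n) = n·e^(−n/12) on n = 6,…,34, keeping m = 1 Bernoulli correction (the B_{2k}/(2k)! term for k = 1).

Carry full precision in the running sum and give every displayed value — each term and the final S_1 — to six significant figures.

The integral term ∫_6^34 x·e^(−x/12) dx = 98.5439.
½[f(6) + f(34)] = ½[3.63918 + 1.99976] = 2.81947.
Running total after boundary: 101.363.
Order-1 term: 1/12 · (-0.107830 − 0.303265) = -0.0342580.

S_1 ≈ 101.329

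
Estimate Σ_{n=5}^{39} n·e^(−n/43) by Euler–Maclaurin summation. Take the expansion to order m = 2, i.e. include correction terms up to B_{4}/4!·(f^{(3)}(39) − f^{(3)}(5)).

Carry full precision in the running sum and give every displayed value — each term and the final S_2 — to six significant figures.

∫_5^39 x·e^(−x/43) dx evaluates to 413.830.
½[f(5) + f(39)] = ½[4.45113 + 15.7460] = 10.0986.
Integral + boundary = 423.929.
Correction k=1: B_{2}/2! · (f^{(1)}(39) − f^{(1)}(5)) = 1/12 · (0.0375575 − 0.786712) = -0.0624295.
Partial sum through k=1: 423.866.
Correction k=2: B_{4}/4! · (f^{(3)}(39) − f^{(3)}(5)) = −1/720 · (0.000457027 − 0.00138841) = 1.29358e-06.

S_2 ≈ 423.866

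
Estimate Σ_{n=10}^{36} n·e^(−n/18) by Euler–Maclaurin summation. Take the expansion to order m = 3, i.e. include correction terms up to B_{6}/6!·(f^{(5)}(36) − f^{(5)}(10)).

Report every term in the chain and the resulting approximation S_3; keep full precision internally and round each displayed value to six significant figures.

The integral term ∫_10^36 x·e^(−x/18) dx = 157.626.
½[f(10) + f(36)] = ½[5.73753 + 4.87207] = 5.30480.
Integral + boundary = 162.931.
Order-1 term: 1/12 · (-0.135335 − 0.255002) = -0.0325281.
Running total after k=1: 162.898.
Order-2 term: −1/720 · (0.000417701 − 0.00432873) = 5.43198e-06.
Running total after k=2: 162.898.
Order-3 term: 1/30240 · (3.86761e-06 − 2.42914e-05) = -6.75390e-10.

S_3 ≈ 162.898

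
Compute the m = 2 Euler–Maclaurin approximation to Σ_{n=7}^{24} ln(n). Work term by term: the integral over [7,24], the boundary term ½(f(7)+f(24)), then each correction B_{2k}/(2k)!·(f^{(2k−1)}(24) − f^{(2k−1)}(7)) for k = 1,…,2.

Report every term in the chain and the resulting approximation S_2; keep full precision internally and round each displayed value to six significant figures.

S_2 ≈ 48.2055

The integral term ∫_7^24 ln(x) dx = 45.6519.
Boundary: ½(f(7) + f(24)) = ½(1.94591 + 3.17805) = 2.56198.
Integral + boundary = 48.2139.
k=1: B_{2}/(2)! × [f^{(1)}(24) − f^{(1)}(7)] = 1/12 × (0.0416667 − 0.142857) = -0.00843254.
Running total after k=1: 48.2055.
k=2: B_{4}/(4)! × [f^{(3)}(24) − f^{(3)}(7)] = −1/720 × (0.000144676 − 0.00583090) = 7.89754e-06.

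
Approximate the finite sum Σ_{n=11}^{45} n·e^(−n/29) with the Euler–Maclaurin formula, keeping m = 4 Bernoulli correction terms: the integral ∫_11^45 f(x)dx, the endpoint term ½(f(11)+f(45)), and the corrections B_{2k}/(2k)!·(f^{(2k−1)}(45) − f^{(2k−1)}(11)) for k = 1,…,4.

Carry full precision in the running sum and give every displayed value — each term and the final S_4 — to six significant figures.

S_4 ≈ 347.613

∫_11^45 x·e^(−x/29) dx evaluates to 339.127.
½[f(11) + f(45)] = ½[7.52767 + 9.53471] = 8.53119.
Integral + boundary = 347.658.
k=1: B_{2}/(2)! × [f^{(1)}(45) − f^{(1)}(11)] = 1/12 × (-0.116901 − 0.424759) = -0.0451383.
Running total after k=1: 347.613.
k=2: B_{4}/(4)! × [f^{(3)}(45) − f^{(3)}(11)] = −1/720 × (0.000364880 − 0.00213249) = 2.45502e-06.
Running total after k=2: 347.613.
k=3: B_{6}/(6)! × [f^{(5)}(45) − f^{(5)}(11)] = 1/30240 × (1.03301e-06 − 4.47077e-06) = -1.13683e-10.
Running total after k=3: 347.613.
k=4: B_{8}/(8)! × [f^{(7)}(45) − f^{(7)}(11)] = −1/1209600 × (1.94073e-09 − 7.61698e-09) = 4.69266e-15.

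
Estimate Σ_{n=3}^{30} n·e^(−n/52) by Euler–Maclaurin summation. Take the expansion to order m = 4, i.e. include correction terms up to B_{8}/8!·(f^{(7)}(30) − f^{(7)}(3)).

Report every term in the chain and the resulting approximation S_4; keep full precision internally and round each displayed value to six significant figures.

S_4 ≈ 314.692

∫_3^30 x·e^(−x/52) dx evaluates to 304.906.
Endpoint term: (f(3) + f(30))/2 = (2.83182 + 16.8487)/2 = 9.84027.
Running total after boundary: 314.746.
Order-1 term: 1/12 · (0.237610 − 0.889482) = -0.0543227.
Running total after k=1: 314.692.
Order-2 term: −1/720 · (0.000503276 − 0.00102713) = 7.27577e-07.
Running total after k=2: 314.692.
Order-3 term: 1/30240 · (3.39748e-07 − 6.38059e-07) = -9.86480e-12.
Running total after k=3: 314.692.
Order-4 term: −1/1209600 · (1.82460e-10 − 3.31458e-10) = 1.23179e-16.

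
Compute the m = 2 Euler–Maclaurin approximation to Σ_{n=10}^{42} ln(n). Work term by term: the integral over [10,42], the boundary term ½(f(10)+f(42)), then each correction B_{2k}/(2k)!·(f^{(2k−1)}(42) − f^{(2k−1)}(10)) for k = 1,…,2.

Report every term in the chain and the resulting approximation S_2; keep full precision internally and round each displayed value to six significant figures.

Integral: ∫_10^42 ln(x) dx = 101.956.
Boundary: ½(f(10) + f(42)) = ½(2.30259 + 3.73767) = 3.02013.
Running total after boundary: 104.976.
k=1: B_{2}/(2)! × [f^{(1)}(42) − f^{(1)}(10)] = 1/12 × (0.0238095 − 0.100000) = -0.00634921.
After k=1: 104.970.
k=2: B_{4}/(4)! × [f^{(3)}(42) − f^{(3)}(10)] = −1/720 × (2.69949e-05 − 0.00200000) = 2.74028e-06.

S_2 ≈ 104.970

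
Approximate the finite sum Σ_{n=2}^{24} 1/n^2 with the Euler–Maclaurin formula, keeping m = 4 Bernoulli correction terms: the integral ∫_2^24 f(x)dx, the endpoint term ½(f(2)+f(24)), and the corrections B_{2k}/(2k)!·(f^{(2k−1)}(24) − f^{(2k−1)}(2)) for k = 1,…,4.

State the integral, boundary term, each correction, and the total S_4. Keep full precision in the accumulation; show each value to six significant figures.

S_4 ≈ 0.604102

The integral term ∫_2^24 1/x^2 dx = 0.458333.
½[f(2) + f(24)] = ½[0.250000 + 0.00173611] = 0.125868.
Integral + boundary = 0.584201.
Correction k=1: B_{2}/2! · (f^{(1)}(24) − f^{(1)}(2)) = 1/12 · (-0.000144676 − (-0.250000)) = 0.0208213.
Partial sum through k=1: 0.605023.
Correction k=2: B_{4}/4! · (f^{(3)}(24) − f^{(3)}(2)) = −1/720 · (-3.01408e-06 − (-0.750000)) = -0.00104166.
Partial sum through k=2: 0.603981.
Correction k=3: B_{6}/6! · (f^{(5)}(24) − f^{(5)}(2)) = 1/30240 · (-1.56983e-07 − (-5.62500)) = 0.000186012.
Partial sum through k=3: 0.604167.
Correction k=4: B_{8}/8! · (f^{(7)}(24) − f^{(7)}(2)) = −1/1209600 · (-1.52623e-08 − (-78.7500)) = -6.51042e-05.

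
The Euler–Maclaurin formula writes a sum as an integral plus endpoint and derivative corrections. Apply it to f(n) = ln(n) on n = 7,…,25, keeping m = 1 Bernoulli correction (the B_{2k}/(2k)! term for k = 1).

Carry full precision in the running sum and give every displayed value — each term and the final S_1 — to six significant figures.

S_1 ≈ 51.4243

∫_7^25 ln(x) dx evaluates to 48.8505.
Boundary: ½(f(7) + f(25)) = ½(1.94591 + 3.21888) = 2.58239.
Integral + boundary = 51.4329.
Correction k=1: B_{2}/2! · (f^{(1)}(25) − f^{(1)}(7)) = 1/12 · (0.0400000 − 0.142857) = -0.00857143.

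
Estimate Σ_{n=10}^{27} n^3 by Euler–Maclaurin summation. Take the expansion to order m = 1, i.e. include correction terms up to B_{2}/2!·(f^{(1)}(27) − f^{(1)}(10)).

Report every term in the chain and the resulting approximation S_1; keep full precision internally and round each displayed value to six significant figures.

S_1 ≈ 140859

Integral: ∫_10^27 x^3 dx = 130360.
½[f(10) + f(27)] = ½[1000.00 + 19683.0] = 10341.5.
Integral + boundary = 140702.
k=1: B_{2}/(2)! × [f^{(1)}(27) − f^{(1)}(10)] = 1/12 × (2187.00 − 300.000) = 157.250.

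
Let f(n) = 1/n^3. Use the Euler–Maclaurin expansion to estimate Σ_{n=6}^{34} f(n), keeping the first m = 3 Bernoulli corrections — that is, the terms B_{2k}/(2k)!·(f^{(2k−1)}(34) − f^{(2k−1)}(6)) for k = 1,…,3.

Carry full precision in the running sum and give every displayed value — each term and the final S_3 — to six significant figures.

S_3 ≈ 0.0159749

The integral term ∫_6^34 1/x^3 dx = 0.0134564.
½[f(6) + f(34)] = ½[0.00462963 + 2.54427e-05] = 0.00232754.
Running total after boundary: 0.0157839.
k=1: B_{2}/(2)! × [f^{(1)}(34) − f^{(1)}(6)] = 1/12 × (-2.24494e-06 − (-0.00231481)) = 0.000192714.
Running total after k=1: 0.0159766.
k=2: B_{4}/(4)! × [f^{(3)}(34) − f^{(3)}(6)] = −1/720 × (-3.88399e-08 − (-0.00128601)) = -1.78607e-06.
Running total after k=2: 0.0159748.
k=3: B_{6}/(6)! × [f^{(5)}(34) − f^{(5)}(6)] = 1/30240 × (-1.41114e-09 − (-0.00150034)) = 4.96145e-08.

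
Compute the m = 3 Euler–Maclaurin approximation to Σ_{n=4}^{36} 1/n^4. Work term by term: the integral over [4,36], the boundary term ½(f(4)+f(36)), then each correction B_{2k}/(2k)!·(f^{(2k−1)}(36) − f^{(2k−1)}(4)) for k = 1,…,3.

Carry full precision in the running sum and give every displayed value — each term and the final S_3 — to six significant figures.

The integral term ∫_4^36 1/x^4 dx = 0.00520119.
Boundary: ½(f(4) + f(36)) = ½(0.00390625 + 5.95374e-07) = 0.00195342.
So far: 0.00715461.
Correction k=1: B_{2}/2! · (f^{(1)}(36) − f^{(1)}(4)) = 1/12 · (-6.61527e-08 − (-0.00390625)) = 0.000325515.
Running total after k=1: 0.00748013.
Correction k=2: B_{4}/4! · (f^{(3)}(36) − f^{(3)}(4)) = −1/720 · (-1.53131e-09 − (-0.00732422)) = -1.01725e-05.
Running total after k=2: 0.00746995.
Correction k=3: B_{6}/6! · (f^{(5)}(36) − f^{(5)}(4)) = 1/30240 · (-6.61678e-11 − (-0.0256348)) = 8.47711e-07.

S_3 ≈ 0.00747080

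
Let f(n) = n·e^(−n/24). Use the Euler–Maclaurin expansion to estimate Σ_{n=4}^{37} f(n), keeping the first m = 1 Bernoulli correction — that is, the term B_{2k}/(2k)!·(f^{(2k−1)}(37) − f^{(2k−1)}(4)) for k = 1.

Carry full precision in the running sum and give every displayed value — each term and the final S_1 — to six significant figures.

S_1 ≈ 261.088

The integral term ∫_4^37 x·e^(−x/24) dx = 255.504.
½[f(4) + f(37)] = ½[3.38593 + 7.91889] = 5.65241.
Integral + boundary = 261.157.
Order-1 term: 1/12 · (-0.115930 − 0.705401) = -0.0684443.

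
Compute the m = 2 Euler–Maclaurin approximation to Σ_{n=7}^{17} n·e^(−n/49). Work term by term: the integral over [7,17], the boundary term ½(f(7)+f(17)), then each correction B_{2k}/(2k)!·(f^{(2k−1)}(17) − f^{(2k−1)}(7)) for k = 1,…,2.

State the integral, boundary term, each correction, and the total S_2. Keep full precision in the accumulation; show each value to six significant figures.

The integral term ∫_7^17 x·e^(−x/49) dx = 92.7646.
Endpoint term: (f(7) + f(17))/2 = (6.06815 + 12.0164)/2 = 9.04229.
So far: 101.807.
k=1: B_{2}/(2)! × [f^{(1)}(17) − f^{(1)}(7)] = 1/12 × (0.461615 − 0.743038) = -0.0234519.
After k=1: 101.783.
k=2: B_{4}/(4)! × [f^{(3)}(17) − f^{(3)}(7)] = −1/720 × (0.000781055 − 0.00103157) = 3.47935e-07.

S_2 ≈ 101.783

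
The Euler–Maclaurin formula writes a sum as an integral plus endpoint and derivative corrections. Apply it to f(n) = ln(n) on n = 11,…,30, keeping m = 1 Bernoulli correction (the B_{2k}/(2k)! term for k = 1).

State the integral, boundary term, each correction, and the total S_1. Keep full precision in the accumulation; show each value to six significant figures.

S_1 ≈ 59.5538

∫_11^30 ln(x) dx evaluates to 56.6591.
Boundary: ½(f(11) + f(30)) = ½(2.39790 + 3.40120) = 2.89955.
So far: 59.5586.
Correction k=1: B_{2}/2! · (f^{(1)}(30) − f^{(1)}(11)) = 1/12 · (0.0333333 − 0.0909091) = -0.00479798.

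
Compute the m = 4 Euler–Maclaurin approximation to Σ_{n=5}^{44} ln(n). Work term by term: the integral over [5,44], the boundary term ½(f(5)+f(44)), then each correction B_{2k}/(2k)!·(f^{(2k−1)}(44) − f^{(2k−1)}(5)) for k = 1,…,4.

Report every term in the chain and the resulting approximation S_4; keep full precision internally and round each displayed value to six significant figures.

∫_5^44 ln(x) dx evaluates to 119.457.
½[f(5) + f(44)] = ½[1.60944 + 3.78419] = 2.69681.
Running total after boundary: 122.154.
Order-1 term: 1/12 · (0.0227273 − 0.200000) = -0.0147727.
Partial sum through k=1: 122.139.
Order-2 term: −1/720 · (2.34786e-05 − 0.0160000) = 2.21896e-05.
Partial sum through k=2: 122.139.
Order-3 term: 1/30240 · (1.45528e-07 − 0.00768000) = -2.53963e-07.
Partial sum through k=3: 122.139.
Order-4 term: −1/1209600 · (2.25509e-09 − 0.00921600) = 7.61905e-09.

S_4 ≈ 122.139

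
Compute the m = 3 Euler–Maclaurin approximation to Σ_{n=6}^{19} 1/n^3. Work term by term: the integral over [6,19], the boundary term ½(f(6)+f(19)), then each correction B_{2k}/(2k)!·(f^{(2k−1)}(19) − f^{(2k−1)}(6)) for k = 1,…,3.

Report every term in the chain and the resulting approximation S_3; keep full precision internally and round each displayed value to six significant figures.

The integral term ∫_6^19 1/x^3 dx = 0.0125038.
Endpoint term: (f(6) + f(19))/2 = (0.00462963 + 0.000145794)/2 = 0.00238771.
Integral + boundary = 0.0148916.
Order-1 term: 1/12 · (-2.30201e-05 − (-0.00231481)) = 0.000190983.
Running total after k=1: 0.0150825.
Order-2 term: −1/720 · (-1.27535e-06 − (-0.00128601)) = -1.78435e-06.
Running total after k=2: 0.0150808.
Order-3 term: 1/30240 · (-1.48379e-07 − (-0.00150034)) = 4.96096e-08.

S_3 ≈ 0.0150808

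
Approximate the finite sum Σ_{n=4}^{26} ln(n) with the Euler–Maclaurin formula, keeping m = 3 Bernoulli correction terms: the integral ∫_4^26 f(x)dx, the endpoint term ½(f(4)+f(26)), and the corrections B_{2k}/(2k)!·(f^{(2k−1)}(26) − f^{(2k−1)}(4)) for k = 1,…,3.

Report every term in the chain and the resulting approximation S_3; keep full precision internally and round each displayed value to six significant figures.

Integral: ∫_4^26 ln(x) dx = 57.1653.
½[f(4) + f(26)] = ½[1.38629 + 3.25810] = 2.32220.
So far: 59.4875.
Correction k=1: B_{2}/2! · (f^{(1)}(26) − f^{(1)}(4)) = 1/12 · (0.0384615 − 0.250000) = -0.0176282.
Running total after k=1: 59.4699.
Correction k=2: B_{4}/4! · (f^{(3)}(26) − f^{(3)}(4)) = −1/720 · (0.000113792 − 0.0312500) = 4.32447e-05.
Running total after k=2: 59.4699.
Correction k=3: B_{6}/6! · (f^{(5)}(26) − f^{(5)}(4)) = 1/30240 · (2.01997e-06 − 0.0234375) = -7.74983e-07.

S_3 ≈ 59.4699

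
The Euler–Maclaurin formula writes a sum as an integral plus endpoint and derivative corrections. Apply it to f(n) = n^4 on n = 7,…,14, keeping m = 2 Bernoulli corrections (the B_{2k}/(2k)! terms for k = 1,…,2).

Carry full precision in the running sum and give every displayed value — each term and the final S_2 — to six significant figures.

S_2 ≈ 125412

Integral: ∫_7^14 x^4 dx = 104203.
½[f(7) + f(14)] = ½[2401.00 + 38416.0] = 20408.5.
So far: 124612.
k=1: B_{2}/(2)! × [f^{(1)}(14) − f^{(1)}(7)] = 1/12 × (10976.0 − 1372.00) = 800.333.
Running total after k=1: 125412.
k=2: B_{4}/(4)! × [f^{(3)}(14) − f^{(3)}(7)] = −1/720 × (336.000 − 168.000) = -0.233333.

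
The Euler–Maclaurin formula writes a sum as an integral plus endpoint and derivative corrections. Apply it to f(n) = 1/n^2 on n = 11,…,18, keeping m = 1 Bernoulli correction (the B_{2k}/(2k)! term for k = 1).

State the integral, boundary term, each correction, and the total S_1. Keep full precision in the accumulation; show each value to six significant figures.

S_1 ≈ 0.0411256

Integral: ∫_11^18 1/x^2 dx = 0.0353535.
½[f(11) + f(18)] = ½[0.00826446 + 0.00308642] = 0.00567544.
Integral + boundary = 0.0410290.
Order-1 term: 1/12 · (-0.000342936 − (-0.00150263)) = 9.66412e-05.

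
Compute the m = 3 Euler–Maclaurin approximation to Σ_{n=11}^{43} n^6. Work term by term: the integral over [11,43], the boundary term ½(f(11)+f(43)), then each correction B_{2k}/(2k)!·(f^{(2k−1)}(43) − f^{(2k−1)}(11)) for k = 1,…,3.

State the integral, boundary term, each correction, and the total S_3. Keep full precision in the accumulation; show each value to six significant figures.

S_3 ≈ 4.20634e+10

The integral term ∫_11^43 x^6 dx = 3.88284e+10.
Boundary: ½(f(11) + f(43)) = ½(1.77156e+06 + 6.32136e+09) = 3.16157e+09.
Integral + boundary = 4.19900e+10.
k=1: B_{2}/(2)! × [f^{(1)}(43) − f^{(1)}(11)] = 1/12 × (8.82051e+08 − 966306) = 7.34237e+07.
Partial sum through k=1: 4.20634e+10.
k=2: B_{4}/(4)! × [f^{(3)}(43) − f^{(3)}(11)] = −1/720 × (9.54084e+06 − 159720) = -13029.3.
Partial sum through k=2: 4.20634e+10.
k=3: B_{6}/(6)! × [f^{(5)}(43) − f^{(5)}(11)] = 1/30240 × (30960.0 − 7920.00) = 0.761905.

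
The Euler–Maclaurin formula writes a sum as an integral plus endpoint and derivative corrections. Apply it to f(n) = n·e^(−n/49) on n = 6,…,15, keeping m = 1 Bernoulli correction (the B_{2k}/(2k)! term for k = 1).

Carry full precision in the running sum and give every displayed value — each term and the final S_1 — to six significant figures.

S_1 ≈ 83.5327

∫_6^15 x·e^(−x/49) dx evaluates to 75.3784.
Boundary: ½(f(6) + f(15)) = ½(5.30851 + 11.0444) = 8.17648.
Integral + boundary = 83.5549.
Order-1 term: 1/12 · (0.510900 − 0.776414) = -0.0221262.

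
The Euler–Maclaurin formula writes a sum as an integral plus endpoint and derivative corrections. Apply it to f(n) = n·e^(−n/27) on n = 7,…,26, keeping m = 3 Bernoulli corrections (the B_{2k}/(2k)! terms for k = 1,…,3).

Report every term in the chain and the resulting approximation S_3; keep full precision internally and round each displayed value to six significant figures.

S_3 ≈ 169.668

Integral: ∫_7^26 x·e^(−x/27) dx = 162.051.
½[f(7) + f(26)] = ½[5.40136 + 9.92576] = 7.66356.
So far: 169.715.
Correction k=1: B_{2}/2! · (f^{(1)}(26) − f^{(1)}(7)) = 1/12 · (0.0141393 − 0.571573) = -0.0464528.
After k=1: 169.668.
Correction k=2: B_{4}/4! · (f^{(3)}(26) − f^{(3)}(7)) = −1/720 · (0.00106675 − 0.00290099) = 2.54755e-06.
After k=2: 169.668.
Correction k=3: B_{6}/6! · (f^{(5)}(26) − f^{(5)}(7)) = 1/30240 · (2.90000e-06 − 6.88329e-06) = -1.31723e-10.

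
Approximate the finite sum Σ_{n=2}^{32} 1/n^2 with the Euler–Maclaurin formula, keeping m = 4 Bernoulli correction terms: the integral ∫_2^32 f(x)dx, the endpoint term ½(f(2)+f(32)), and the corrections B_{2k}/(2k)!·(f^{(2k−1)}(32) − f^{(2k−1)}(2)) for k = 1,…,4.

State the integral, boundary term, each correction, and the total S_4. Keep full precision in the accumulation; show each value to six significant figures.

S_4 ≈ 0.614146

∫_2^32 1/x^2 dx evaluates to 0.468750.
Boundary: ½(f(2) + f(32)) = ½(0.250000 + 0.000976562) = 0.125488.
Integral + boundary = 0.594238.
k=1: B_{2}/(2)! × [f^{(1)}(32) − f^{(1)}(2)] = 1/12 × (-6.10352e-05 − (-0.250000)) = 0.0208282.
After k=1: 0.615067.
k=2: B_{4}/(4)! × [f^{(3)}(32) − f^{(3)}(2)] = −1/720 × (-7.15256e-07 − (-0.750000)) = -0.00104167.
After k=2: 0.614025.
k=3: B_{6}/(6)! × [f^{(5)}(32) − f^{(5)}(2)] = 1/30240 × (-2.09548e-08 − (-5.62500)) = 0.000186012.
After k=3: 0.614211.
k=4: B_{8}/(8)! × [f^{(7)}(32) − f^{(7)}(2)] = −1/1209600 × (-1.14596e-09 − (-78.7500)) = -6.51042e-05.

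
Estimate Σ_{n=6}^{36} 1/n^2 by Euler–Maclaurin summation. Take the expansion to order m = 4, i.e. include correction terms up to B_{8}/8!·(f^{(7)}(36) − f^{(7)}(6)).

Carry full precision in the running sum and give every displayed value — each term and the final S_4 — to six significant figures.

S_4 ≈ 0.153927

The integral term ∫_6^36 1/x^2 dx = 0.138889.
Boundary: ½(f(6) + f(36)) = ½(0.0277778 + 0.000771605) = 0.0142747.
Integral + boundary = 0.153164.
k=1: B_{2}/(2)! × [f^{(1)}(36) − f^{(1)}(6)] = 1/12 × (-4.28669e-05 − (-0.00925926)) = 0.000768033.
Running total after k=1: 0.153932.
k=2: B_{4}/(4)! × [f^{(3)}(36) − f^{(3)}(6)] = −1/720 × (-3.96916e-07 − (-0.00308642)) = -4.28614e-06.
Running total after k=2: 0.153927.
k=3: B_{6}/(6)! × [f^{(5)}(36) − f^{(5)}(6)] = 1/30240 × (-9.18787e-09 − (-0.00257202)) = 8.50532e-08.
Running total after k=3: 0.153927.
k=4: B_{8}/(8)! × [f^{(7)}(36) − f^{(7)}(6)] = −1/1209600 × (-3.97007e-10 − (-0.00400091)) = -3.30763e-09.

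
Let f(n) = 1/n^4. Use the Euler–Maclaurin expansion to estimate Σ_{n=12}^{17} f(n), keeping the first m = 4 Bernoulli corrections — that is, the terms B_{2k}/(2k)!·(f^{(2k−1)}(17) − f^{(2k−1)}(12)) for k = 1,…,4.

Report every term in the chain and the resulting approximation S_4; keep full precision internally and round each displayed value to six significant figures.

S_4 ≈ 0.000156254

The integral term ∫_12^17 1/x^4 dx = 0.000125054.
Endpoint term: (f(12) + f(17))/2 = (4.82253e-05 + 1.19730e-05)/2 = 3.00992e-05.
Running total after boundary: 0.000155153.
k=1: B_{2}/(2)! × [f^{(1)}(17) − f^{(1)}(12)] = 1/12 × (-2.81719e-06 − (-1.60751e-05)) = 1.10483e-06.
Running total after k=1: 0.000156258.
k=2: B_{4}/(4)! × [f^{(3)}(17) − f^{(3)}(12)] = −1/720 × (-2.92441e-07 − (-3.34898e-06)) = -4.24519e-09.
Running total after k=2: 0.000156254.
k=3: B_{6}/(6)! × [f^{(5)}(17) − f^{(5)}(12)] = 1/30240 × (-5.66668e-08 − (-1.30238e-06)) = 4.11943e-11.
Running total after k=3: 0.000156254.
k=4: B_{8}/(8)! × [f^{(7)}(17) − f^{(7)}(12)] = −1/1209600 × (-1.76471e-08 − (-8.13988e-07)) = -6.58351e-13.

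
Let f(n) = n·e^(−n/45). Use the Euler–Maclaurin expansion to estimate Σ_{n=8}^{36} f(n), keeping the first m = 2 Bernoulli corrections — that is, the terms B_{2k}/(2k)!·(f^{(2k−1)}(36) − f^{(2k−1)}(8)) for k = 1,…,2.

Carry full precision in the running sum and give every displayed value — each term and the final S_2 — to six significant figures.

Integral: ∫_8^36 x·e^(−x/45) dx = 358.747.
Boundary: ½(f(8) + f(36)) = ½(6.69703 + 16.1758) = 11.4364.
Running total after boundary: 370.184.
Correction k=1: B_{2}/2! · (f^{(1)}(36) − f^{(1)}(8)) = 1/12 · (0.0898658 − 0.688306) = -0.0498700.
After k=1: 370.134.
Correction k=2: B_{4}/4! · (f^{(3)}(36) − f^{(3)}(8)) = −1/720 · (0.000488160 − 0.00116670) = 9.42413e-07.

S_2 ≈ 370.134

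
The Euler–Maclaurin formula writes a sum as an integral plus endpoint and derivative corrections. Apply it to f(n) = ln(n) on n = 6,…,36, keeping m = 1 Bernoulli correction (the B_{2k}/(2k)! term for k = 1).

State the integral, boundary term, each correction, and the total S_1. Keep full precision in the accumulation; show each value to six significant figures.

S_1 ≈ 90.9322

Integral: ∫_6^36 ln(x) dx = 88.2561.
½[f(6) + f(36)] = ½[1.79176 + 3.58352] = 2.68764.
Integral + boundary = 90.9438.
Order-1 term: 1/12 · (0.0277778 − 0.166667) = -0.0115741.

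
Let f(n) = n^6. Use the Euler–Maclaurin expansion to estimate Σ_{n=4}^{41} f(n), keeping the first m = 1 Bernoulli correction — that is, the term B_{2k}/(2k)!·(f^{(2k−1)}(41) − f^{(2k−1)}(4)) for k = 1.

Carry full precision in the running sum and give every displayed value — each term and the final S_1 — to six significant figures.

S_1 ≈ 3.02550e+10

∫_4^41 x^6 dx evaluates to 2.78220e+10.
Boundary: ½(f(4) + f(41)) = ½(4096.00 + 4.75010e+09) = 2.37505e+09.
Running total after boundary: 3.01971e+10.
k=1: B_{2}/(2)! × [f^{(1)}(41) − f^{(1)}(4)] = 1/12 × (6.95137e+08 − 6144.00) = 5.79276e+07.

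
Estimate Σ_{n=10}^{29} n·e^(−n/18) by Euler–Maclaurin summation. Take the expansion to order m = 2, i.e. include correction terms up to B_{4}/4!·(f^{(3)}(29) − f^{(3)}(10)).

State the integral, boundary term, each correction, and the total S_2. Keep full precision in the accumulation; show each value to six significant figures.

S_2 ≈ 125.987

Integral: ∫_10^29 x·e^(−x/18) dx = 120.255.
Boundary: ½(f(10) + f(29)) = ½(5.73753 + 5.79030) = 5.76392.
Integral + boundary = 126.019.
Order-1 term: 1/12 · (-0.122018 − 0.255002) = -0.0314183.
After k=1: 125.987.
Order-2 term: −1/720 · (0.000855906 − 0.00432873) = 4.82337e-06.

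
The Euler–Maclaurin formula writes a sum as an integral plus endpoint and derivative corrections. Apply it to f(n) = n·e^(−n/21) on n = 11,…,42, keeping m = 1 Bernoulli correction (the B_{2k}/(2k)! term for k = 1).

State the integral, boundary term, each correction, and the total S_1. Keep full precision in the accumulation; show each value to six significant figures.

S_1 ≈ 225.015

The integral term ∫_11^42 x·e^(−x/21) dx = 218.950.
Endpoint term: (f(11) + f(42))/2 = (6.51486 + 5.68408)/2 = 6.09947.
So far: 225.050.
Order-1 term: 1/12 · (-0.135335 − 0.282029) = -0.0347803.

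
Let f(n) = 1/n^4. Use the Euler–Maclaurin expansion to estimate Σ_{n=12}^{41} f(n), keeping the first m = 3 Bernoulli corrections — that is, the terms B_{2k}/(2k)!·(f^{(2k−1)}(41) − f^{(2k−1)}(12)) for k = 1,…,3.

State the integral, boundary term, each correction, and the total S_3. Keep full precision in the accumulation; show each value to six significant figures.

S_3 ≈ 0.000213686

The integral term ∫_12^41 1/x^4 dx = 0.000188065.
Boundary: ½(f(12) + f(41)) = ½(4.82253e-05 + 3.53887e-07) = 2.42896e-05.
Integral + boundary = 0.000212354.
Order-1 term: 1/12 · (-3.45256e-08 − (-1.60751e-05)) = 1.33671e-06.
Running total after k=1: 0.000213691.
Order-2 term: −1/720 · (-6.16161e-10 − (-3.34898e-06)) = -4.65051e-09.
Running total after k=2: 0.000213686.
Order-3 term: 1/30240 · (-2.05265e-11 − (-1.30238e-06)) = 4.30675e-11.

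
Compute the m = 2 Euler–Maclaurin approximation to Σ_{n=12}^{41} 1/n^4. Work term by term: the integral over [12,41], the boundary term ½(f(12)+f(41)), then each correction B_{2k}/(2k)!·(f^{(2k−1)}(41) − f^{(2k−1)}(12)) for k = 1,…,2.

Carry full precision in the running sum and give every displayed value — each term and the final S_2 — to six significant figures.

The integral term ∫_12^41 1/x^4 dx = 0.000188065.
½[f(12) + f(41)] = ½[4.82253e-05 + 3.53887e-07] = 2.42896e-05.
Running total after boundary: 0.000212354.
Correction k=1: B_{2}/2! · (f^{(1)}(41) − f^{(1)}(12)) = 1/12 · (-3.45256e-08 − (-1.60751e-05)) = 1.33671e-06.
Running total after k=1: 0.000213691.
Correction k=2: B_{4}/4! · (f^{(3)}(41) − f^{(3)}(12)) = −1/720 · (-6.16161e-10 − (-3.34898e-06)) = -4.65051e-09.

S_2 ≈ 0.000213686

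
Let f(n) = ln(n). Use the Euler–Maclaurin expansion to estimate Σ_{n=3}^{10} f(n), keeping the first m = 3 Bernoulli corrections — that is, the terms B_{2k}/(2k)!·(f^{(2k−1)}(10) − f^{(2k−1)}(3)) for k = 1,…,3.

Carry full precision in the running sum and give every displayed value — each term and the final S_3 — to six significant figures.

The integral term ∫_3^10 ln(x) dx = 12.7300.
Endpoint term: (f(3) + f(10))/2 = (1.09861 + 2.30259)/2 = 1.70060.
Running total after boundary: 14.4306.
Order-1 term: 1/12 · (0.100000 − 0.333333) = -0.0194444.
Partial sum through k=1: 14.4112.
Order-2 term: −1/720 · (0.00200000 − 0.0740741) = 0.000100103.
Partial sum through k=2: 14.4113.
Order-3 term: 1/30240 · (0.000240000 − 0.0987654) = -3.25812e-06.

S_3 ≈ 14.4113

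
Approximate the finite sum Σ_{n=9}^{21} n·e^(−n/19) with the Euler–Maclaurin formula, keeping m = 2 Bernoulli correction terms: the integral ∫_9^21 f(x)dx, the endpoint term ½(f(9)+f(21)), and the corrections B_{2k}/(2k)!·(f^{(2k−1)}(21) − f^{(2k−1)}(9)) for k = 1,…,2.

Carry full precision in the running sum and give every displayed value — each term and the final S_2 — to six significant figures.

S_2 ≈ 85.8732

Integral: ∫_9^21 x·e^(−x/19) dx = 79.6244.
Endpoint term: (f(9) + f(21))/2 = (5.60433 + 6.95360)/2 = 6.27897.
Running total after boundary: 85.9034.
Correction k=1: B_{2}/2! · (f^{(1)}(21) − f^{(1)}(9)) = 1/12 · (-0.0348551 − 0.327739) = -0.0302162.
After k=1: 85.8732.
Correction k=2: B_{4}/4! · (f^{(3)}(21) − f^{(3)}(9)) = −1/720 · (0.00173793 − 0.00435775) = 3.63864e-06.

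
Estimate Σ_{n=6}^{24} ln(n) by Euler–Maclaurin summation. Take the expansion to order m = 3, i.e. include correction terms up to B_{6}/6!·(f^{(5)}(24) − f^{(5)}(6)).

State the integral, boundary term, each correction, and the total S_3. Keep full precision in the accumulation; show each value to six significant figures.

S_3 ≈ 49.9972

The integral term ∫_6^24 ln(x) dx = 47.5227.
Endpoint term: (f(6) + f(24))/2 = (1.79176 + 3.17805)/2 = 2.48491.
Running total after boundary: 50.0076.
Order-1 term: 1/12 · (0.0416667 − 0.166667) = -0.0104167.
After k=1: 49.9972.
Order-2 term: −1/720 · (0.000144676 − 0.00925926) = 1.26591e-05.
After k=2: 49.9972.
Order-3 term: 1/30240 · (3.01408e-06 − 0.00308642) = -1.01964e-07.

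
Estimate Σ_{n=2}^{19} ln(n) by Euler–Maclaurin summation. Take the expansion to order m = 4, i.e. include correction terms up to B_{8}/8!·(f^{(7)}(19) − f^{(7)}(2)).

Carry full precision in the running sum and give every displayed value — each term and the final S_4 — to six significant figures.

∫_2^19 ln(x) dx evaluates to 37.5580.
½[f(2) + f(19)] = ½[0.693147 + 2.94444] = 1.81879.
Integral + boundary = 39.3768.
k=1: B_{2}/(2)! × [f^{(1)}(19) − f^{(1)}(2)] = 1/12 × (0.0526316 − 0.500000) = -0.0372807.
After k=1: 39.3396.
k=2: B_{4}/(4)! × [f^{(3)}(19) − f^{(3)}(2)] = −1/720 × (0.000291588 − 0.250000) = 0.000346817.
After k=2: 39.3399.
k=3: B_{6}/(6)! × [f^{(5)}(19) − f^{(5)}(2)] = 1/30240 × (9.69267e-06 − 0.750000) = -2.48013e-05.
After k=3: 39.3399.
k=4: B_{8}/(8)! × [f^{(7)}(19) − f^{(7)}(2)] = −1/1209600 × (8.05485e-07 − 5.62500) = 4.65030e-06.

S_4 ≈ 39.3399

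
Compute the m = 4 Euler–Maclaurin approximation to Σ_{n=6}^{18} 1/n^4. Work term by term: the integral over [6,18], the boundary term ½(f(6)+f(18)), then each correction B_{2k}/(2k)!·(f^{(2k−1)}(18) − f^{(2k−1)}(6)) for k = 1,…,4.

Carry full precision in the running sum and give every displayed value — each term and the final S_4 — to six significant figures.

S_4 ≈ 0.00191874

The integral term ∫_6^18 1/x^4 dx = 0.00148605.
Endpoint term: (f(6) + f(18))/2 = (0.000771605 + 9.52599e-06)/2 = 0.000390565.
Integral + boundary = 0.00187662.
Order-1 term: 1/12 · (-2.11689e-06 − (-0.000514403)) = 4.26905e-05.
After k=1: 0.00191931.
Order-2 term: −1/720 · (-1.96008e-07 − (-0.000428669)) = -5.95102e-07.
After k=2: 0.00191871.
Order-3 term: 1/30240 · (-3.38779e-08 − (-0.000666819)) = 2.20498e-08.
After k=3: 0.00191874.
Order-4 term: −1/1209600 · (-9.41053e-09 − (-0.00166705)) = -1.37817e-09.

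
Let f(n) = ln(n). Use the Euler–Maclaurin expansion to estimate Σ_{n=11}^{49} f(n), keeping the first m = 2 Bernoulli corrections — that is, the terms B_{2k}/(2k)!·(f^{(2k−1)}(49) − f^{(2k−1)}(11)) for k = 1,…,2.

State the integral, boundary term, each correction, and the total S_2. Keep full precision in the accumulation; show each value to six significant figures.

Integral: ∫_11^49 ln(x) dx = 126.322.
Endpoint term: (f(11) + f(49))/2 = (2.39790 + 3.89182)/2 = 3.14486.
Integral + boundary = 129.467.
k=1: B_{2}/(2)! × [f^{(1)}(49) − f^{(1)}(11)] = 1/12 × (0.0204082 − 0.0909091) = -0.00587508.
Running total after k=1: 129.461.
k=2: B_{4}/(4)! × [f^{(3)}(49) − f^{(3)}(11)] = −1/720 × (1.69997e-05 − 0.00150263) = 2.06337e-06.

S_2 ≈ 129.461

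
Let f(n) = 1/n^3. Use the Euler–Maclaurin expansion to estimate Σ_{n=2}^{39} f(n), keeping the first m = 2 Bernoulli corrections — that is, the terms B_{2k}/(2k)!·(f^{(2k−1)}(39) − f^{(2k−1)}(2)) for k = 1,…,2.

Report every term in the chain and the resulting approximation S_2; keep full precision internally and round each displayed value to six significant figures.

Integral: ∫_2^39 1/x^3 dx = 0.124671.
Boundary: ½(f(2) + f(39)) = ½(0.125000 + 1.68580e-05) = 0.0625084.
Running total after boundary: 0.187180.
Correction k=1: B_{2}/2! · (f^{(1)}(39) − f^{(1)}(2)) = 1/12 · (-1.29677e-06 − (-0.187500)) = 0.0156249.
Running total after k=1: 0.202805.
Correction k=2: B_{4}/4! · (f^{(3)}(39) − f^{(3)}(2)) = −1/720 · (-1.70515e-08 − (-0.937500)) = -0.00130208.

S_2 ≈ 0.201503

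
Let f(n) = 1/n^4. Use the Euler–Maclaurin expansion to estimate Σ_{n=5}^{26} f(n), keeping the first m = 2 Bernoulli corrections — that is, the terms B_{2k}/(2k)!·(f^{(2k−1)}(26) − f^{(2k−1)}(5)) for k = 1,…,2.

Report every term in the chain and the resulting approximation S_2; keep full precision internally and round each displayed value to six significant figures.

S_2 ≈ 0.00355330

Integral: ∫_5^26 1/x^4 dx = 0.00264770.
Endpoint term: (f(5) + f(26))/2 = (0.00160000 + 2.18830e-06)/2 = 0.000801094.
So far: 0.00344880.
Correction k=1: B_{2}/2! · (f^{(1)}(26) − f^{(1)}(5)) = 1/12 · (-3.36661e-07 − (-0.00128000)) = 0.000106639.
Partial sum through k=1: 0.00355543.
Correction k=2: B_{4}/4! · (f^{(3)}(26) − f^{(3)}(5)) = −1/720 · (-1.49406e-08 − (-0.00153600)) = -2.13331e-06.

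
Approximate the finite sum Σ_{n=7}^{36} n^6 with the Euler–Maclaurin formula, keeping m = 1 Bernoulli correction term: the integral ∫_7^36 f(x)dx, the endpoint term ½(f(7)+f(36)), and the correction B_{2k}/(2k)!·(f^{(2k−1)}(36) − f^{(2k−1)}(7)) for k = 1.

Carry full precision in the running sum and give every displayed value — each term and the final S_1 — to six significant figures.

Integral: ∫_7^36 x^6 dx = 1.11948e+10.
½[f(7) + f(36)] = ½[117649 + 2.17678e+09] = 1.08845e+09.
So far: 1.22832e+10.
Correction k=1: B_{2}/2! · (f^{(1)}(36) − f^{(1)}(7)) = 1/12 · (3.62797e+08 − 100842) = 3.02247e+07.

S_1 ≈ 1.23134e+10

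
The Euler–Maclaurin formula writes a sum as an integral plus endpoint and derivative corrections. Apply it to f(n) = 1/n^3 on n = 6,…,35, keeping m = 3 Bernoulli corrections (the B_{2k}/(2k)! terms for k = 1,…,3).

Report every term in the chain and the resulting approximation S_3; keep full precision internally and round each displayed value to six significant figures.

S_3 ≈ 0.0159982

Integral: ∫_6^35 1/x^3 dx = 0.0134807.
Endpoint term: (f(6) + f(35))/2 = (0.00462963 + 2.33236e-05)/2 = 0.00232648.
So far: 0.0158072.
Order-1 term: 1/12 · (-1.99917e-06 − (-0.00231481)) = 0.000192735.
After k=1: 0.0159999.
Order-2 term: −1/720 · (-3.26395e-08 − (-0.00128601)) = -1.78608e-06.
After k=2: 0.0159982.
Order-3 term: 1/30240 · (-1.11907e-09 − (-0.00150034)) = 4.96145e-08.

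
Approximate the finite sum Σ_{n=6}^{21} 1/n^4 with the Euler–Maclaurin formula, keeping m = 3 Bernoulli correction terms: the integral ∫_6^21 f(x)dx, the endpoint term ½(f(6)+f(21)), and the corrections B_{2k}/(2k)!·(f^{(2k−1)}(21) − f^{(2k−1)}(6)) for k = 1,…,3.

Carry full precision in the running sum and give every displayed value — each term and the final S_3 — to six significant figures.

The integral term ∫_6^21 1/x^4 dx = 0.00150722.
Boundary: ½(f(6) + f(21)) = ½(0.000771605 + 5.14189e-06) = 0.000388373.
Running total after boundary: 0.00189559.
k=1: B_{2}/(2)! × [f^{(1)}(21) − f^{(1)}(6)] = 1/12 × (-9.79408e-07 − (-0.000514403)) = 4.27853e-05.
Partial sum through k=1: 0.00193838.
k=2: B_{4}/(4)! × [f^{(3)}(21) − f^{(3)}(6)] = −1/720 × (-6.66264e-08 − (-0.000428669)) = -5.95282e-07.
Partial sum through k=2: 0.00193778.
k=3: B_{6}/(6)! × [f^{(5)}(21) − f^{(5)}(6)] = 1/30240 × (-8.46049e-09 − (-0.000666819)) = 2.20506e-08.

S_3 ≈ 0.00193780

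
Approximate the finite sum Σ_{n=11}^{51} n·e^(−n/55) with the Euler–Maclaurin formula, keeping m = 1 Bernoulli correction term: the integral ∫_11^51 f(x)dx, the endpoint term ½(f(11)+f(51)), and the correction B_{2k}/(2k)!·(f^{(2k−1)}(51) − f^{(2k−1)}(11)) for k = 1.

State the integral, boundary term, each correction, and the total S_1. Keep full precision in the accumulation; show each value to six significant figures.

S_1 ≈ 680.002

Integral: ∫_11^51 x·e^(−x/55) dx = 665.463.
Boundary: ½(f(11) + f(51)) = ½(9.00604 + 20.1772) = 14.5916.
Integral + boundary = 680.054.
Correction k=1: B_{2}/2! · (f^{(1)}(51) − f^{(1)}(11)) = 1/12 · (0.0287732 − 0.654985) = -0.0521843.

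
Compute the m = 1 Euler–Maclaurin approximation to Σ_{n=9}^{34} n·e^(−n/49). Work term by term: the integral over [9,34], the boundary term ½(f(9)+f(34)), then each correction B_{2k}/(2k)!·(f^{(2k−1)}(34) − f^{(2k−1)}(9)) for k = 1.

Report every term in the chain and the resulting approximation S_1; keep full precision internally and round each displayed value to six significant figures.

S_1 ≈ 345.313

∫_9^34 x·e^(−x/49) dx evaluates to 333.118.
Endpoint term: (f(9) + f(34))/2 = (7.48987 + 16.9876)/2 = 12.2387.
Integral + boundary = 345.357.
Order-1 term: 1/12 · (0.152949 − 0.679353) = -0.0438670.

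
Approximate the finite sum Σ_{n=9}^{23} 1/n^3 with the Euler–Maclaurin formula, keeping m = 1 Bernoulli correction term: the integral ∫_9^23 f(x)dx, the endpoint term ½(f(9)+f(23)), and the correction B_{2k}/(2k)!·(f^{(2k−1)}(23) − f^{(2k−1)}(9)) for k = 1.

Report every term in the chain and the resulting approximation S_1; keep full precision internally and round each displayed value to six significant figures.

S_1 ≈ 0.00599184

∫_9^23 1/x^3 dx evaluates to 0.00522766.
Endpoint term: (f(9) + f(23))/2 = (0.00137174 + 8.21895e-05)/2 = 0.000726966.
So far: 0.00595463.
Order-1 term: 1/12 · (-1.07204e-05 − (-0.000457247)) = 3.72106e-05.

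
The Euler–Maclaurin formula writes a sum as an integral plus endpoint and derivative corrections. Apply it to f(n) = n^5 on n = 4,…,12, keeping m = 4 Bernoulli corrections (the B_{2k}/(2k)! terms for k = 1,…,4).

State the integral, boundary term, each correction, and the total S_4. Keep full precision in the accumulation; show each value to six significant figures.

Integral: ∫_4^12 x^5 dx = 496981.
½[f(4) + f(12)] = ½[1024.00 + 248832] = 124928.
So far: 621909.
Order-1 term: 1/12 · (103680 − 1280.00) = 8533.33.
Partial sum through k=1: 630443.
Order-2 term: −1/720 · (8640.00 − 960.000) = -10.6667.
Partial sum through k=2: 630432.
Order-3 term: 1/30240 · (120.000 − 120.000) = 0.00000.
Partial sum through k=3: 630432.
Order-4 term: −1/1209600 · (0.00000 − 0.00000) = 0.00000.

S_4 ≈ 630432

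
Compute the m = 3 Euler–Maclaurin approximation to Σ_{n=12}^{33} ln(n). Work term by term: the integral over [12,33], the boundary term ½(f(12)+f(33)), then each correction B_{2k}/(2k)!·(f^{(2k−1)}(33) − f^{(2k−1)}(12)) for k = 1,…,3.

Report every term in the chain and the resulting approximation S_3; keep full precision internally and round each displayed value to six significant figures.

S_3 ≈ 67.5522

The integral term ∫_12^33 ln(x) dx = 64.5659.
Endpoint term: (f(12) + f(33))/2 = (2.48491 + 3.49651)/2 = 2.99071.
Running total after boundary: 67.5566.
k=1: B_{2}/(2)! × [f^{(1)}(33) − f^{(1)}(12)] = 1/12 × (0.0303030 − 0.0833333) = -0.00441919.
Partial sum through k=1: 67.5522.
k=2: B_{4}/(4)! × [f^{(3)}(33) − f^{(3)}(12)] = −1/720 × (5.56529e-05 − 0.00115741) = 1.53021e-06.
Partial sum through k=2: 67.5522.
k=3: B_{6}/(6)! × [f^{(5)}(33) − f^{(5)}(12)] = 1/30240 × (6.13256e-07 − 9.64506e-05) = -3.16922e-09.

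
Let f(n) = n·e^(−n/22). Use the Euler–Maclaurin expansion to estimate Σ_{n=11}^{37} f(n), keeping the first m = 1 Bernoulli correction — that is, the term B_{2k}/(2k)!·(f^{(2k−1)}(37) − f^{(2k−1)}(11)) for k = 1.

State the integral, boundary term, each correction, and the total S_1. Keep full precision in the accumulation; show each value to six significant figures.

S_1 ≈ 205.609

Integral: ∫_11^37 x·e^(−x/22) dx = 198.867.
Boundary: ½(f(11) + f(37)) = ½(6.67184 + 6.88331) = 6.77757.
Integral + boundary = 205.645.
Order-1 term: 1/12 · (-0.126842 − 0.303265) = -0.0358423.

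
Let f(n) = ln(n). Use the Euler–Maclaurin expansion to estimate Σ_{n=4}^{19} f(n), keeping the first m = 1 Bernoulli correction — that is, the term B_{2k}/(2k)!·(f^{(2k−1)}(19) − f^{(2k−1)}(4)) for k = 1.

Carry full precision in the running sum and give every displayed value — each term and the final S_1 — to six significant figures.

∫_4^19 ln(x) dx evaluates to 35.3992.
½[f(4) + f(19)] = ½[1.38629 + 2.94444] = 2.16537.
Running total after boundary: 37.5645.
Correction k=1: B_{2}/2! · (f^{(1)}(19) − f^{(1)}(4)) = 1/12 · (0.0526316 − 0.250000) = -0.0164474.

S_1 ≈ 37.5481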